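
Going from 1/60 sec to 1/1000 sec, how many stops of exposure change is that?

4 stops

1/60 → 1/125 → 1/250 → 1/500 → 1/1000 — count the steps: 4 stops.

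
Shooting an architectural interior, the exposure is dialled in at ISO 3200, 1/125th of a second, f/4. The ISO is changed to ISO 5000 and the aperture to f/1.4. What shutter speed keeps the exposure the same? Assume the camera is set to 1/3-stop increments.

1/1600s

ISO: 3200 → 4000 → 5000 — 2/3 stop higher (brighter).
Aperture: f/4 → f/3.5 → f/3.2 → f/2.8 → f/2.5 → f/2.2 → f/2 → f/1.8 → f/1.6 → f/1.4 — 3 stops wider (brighter).
Net change so far: 3 2/3 stops brighter. Offset with the shutter speed: 1/125 → 1/160 → 1/200 → 1/250 → 1/320 → 1/400 → 1/500 → 1/640 → 1/800 → 1/1000 → 1/1250 → 1/1600.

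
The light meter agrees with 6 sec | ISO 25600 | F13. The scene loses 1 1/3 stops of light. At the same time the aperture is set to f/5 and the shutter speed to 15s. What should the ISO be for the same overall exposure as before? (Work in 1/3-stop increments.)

ISO 4000

Scene light: 1 1/3 stops darker.
Aperture: f/13 → f/11 → f/10 → f/9 → f/8 → f/7.1 → f/6.3 → f/5.6 → f/5 — 2 2/3 stops larger aperture (brighter).
Shutter speed: 6 → 8 → 10 → 13 → 15 — 1 1/3 stops slower (brighter).
Net so far: 2 2/3 stops brighter. ISO: 25600 → 20000 → 16000 → 12800 → 10000 → 8000 → 6400 → 5000 → 4000.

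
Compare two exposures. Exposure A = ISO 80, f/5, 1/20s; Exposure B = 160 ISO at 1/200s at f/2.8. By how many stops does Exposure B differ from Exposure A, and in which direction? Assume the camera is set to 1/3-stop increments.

Aperture: f/5 → f/4.5 → f/4 → f/3.5 → f/3.2 → f/2.8 — 1 2/3 stops larger aperture (brighter).
Shutter speed: 1/20 → 1/25 → 1/30 → 1/40 → 1/50 → 1/60 → 1/80 → 1/100 → 1/125 → 1/160 → 1/200 — 3 1/3 stops faster (darker).
ISO: 80 → 100 → 125 → 160 — 1 stop higher (brighter).
Net: +1 2/3 −3 1/3 +1 = −2/3 stops.

2/3 stop darker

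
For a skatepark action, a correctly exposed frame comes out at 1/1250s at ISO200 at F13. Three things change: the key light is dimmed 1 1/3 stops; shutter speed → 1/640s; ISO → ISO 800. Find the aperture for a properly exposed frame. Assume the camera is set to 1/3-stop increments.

Scene light: 1 1/3 stops darker.
Shutter speed: 1/1250 → 1/1000 → 1/800 → 1/640 — 1 stop slower (brighter).
ISO: 200 → 250 → 320 → 400 → 500 → 640 → 800 — 2 stops higher (brighter).
Net so far: 1 2/3 stops brighter. Aperture: f/13 → f/14 → f/16 → f/18 → f/20 → f/22.

f/22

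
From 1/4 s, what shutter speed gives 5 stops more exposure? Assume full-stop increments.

Shutter speed: 1/4 → 1/2 → 1 → 2 → 4 → 8 — 5 stops slower (brighter).

8 s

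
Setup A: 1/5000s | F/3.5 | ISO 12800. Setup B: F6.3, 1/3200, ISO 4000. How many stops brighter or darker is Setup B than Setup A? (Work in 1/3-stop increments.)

Aperture: f/3.5 → f/4 → f/4.5 → f/5 → f/5.6 → f/6.3 — 1 2/3 stops narrower (darker).
Shutter speed: 1/5000 → 1/4000 → 1/3200 — 2/3 stop longer (brighter).
ISO: 12800 → 10000 → 8000 → 6400 → 5000 → 4000 — 1 2/3 stops dropped (darker).
Net: −1 2/3 +2/3 −1 2/3 = −2 2/3 stops.

2 2/3 stops darker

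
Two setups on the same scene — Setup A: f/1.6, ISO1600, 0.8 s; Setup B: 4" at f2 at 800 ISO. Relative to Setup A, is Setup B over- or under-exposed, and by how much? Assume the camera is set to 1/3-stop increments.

2/3 stop brighter

Aperture: f/1.6 → f/1.8 → f/2 — 2/3 stop narrower (darker).
Shutter speed: 0.8 → 1 → 1.3 → 1.6 → 2 → 2.5 → 3.2 → 4 — 2 1/3 stops longer (brighter).
ISO: 1600 → 1250 → 1000 → 800 — 1 stop dropped (darker).
Net: −2/3 +2 1/3 −1 = +2/3 stops.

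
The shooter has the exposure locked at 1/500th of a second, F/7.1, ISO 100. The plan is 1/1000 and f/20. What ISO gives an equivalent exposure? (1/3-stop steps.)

Shutter speed: 1/500 → 1/640 → 1/800 → 1/1000 — 1 stop shorter (darker).
Aperture: f/7.1 → f/8 → f/9 → f/10 → f/11 → f/13 → f/14 → f/16 → f/18 → f/20 — 3 stops narrower (darker).
Net change so far: 4 stops darker. Offset with the ISO: 100 → 125 → 160 → 200 → 250 → 320 → 400 → 500 → 640 → 800 → 1000 → 1250 → 1600.

ISO 1600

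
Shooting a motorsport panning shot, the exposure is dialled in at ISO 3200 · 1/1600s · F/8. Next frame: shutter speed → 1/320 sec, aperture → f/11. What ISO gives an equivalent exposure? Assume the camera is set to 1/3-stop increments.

ISO 1250

Shutter speed: 1/1600 → 1/1250 → 1/1000 → 1/800 → 1/640 → 1/500 → 1/400 → 1/320 — 2 1/3 stops slower (brighter).
Aperture: f/8 → f/9 → f/10 → f/11 — 1 stop stopped down (darker).
Net change so far: 1 1/3 stops brighter. Offset with the ISO: 3200 → 2500 → 2000 → 1600 → 1250.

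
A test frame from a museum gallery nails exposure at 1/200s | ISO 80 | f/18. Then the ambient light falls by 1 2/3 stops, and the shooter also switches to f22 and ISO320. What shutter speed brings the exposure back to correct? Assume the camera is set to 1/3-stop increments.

Scene light: 1 2/3 stops darker.
Aperture: f/18 → f/20 → f/22 — 2/3 stop stopped down (darker).
ISO: 80 → 100 → 125 → 160 → 200 → 250 → 320 — 2 stops raised (brighter).
Net so far: 1/3 stop darker. Shutter speed: 1/200 → 1/160.

1/160s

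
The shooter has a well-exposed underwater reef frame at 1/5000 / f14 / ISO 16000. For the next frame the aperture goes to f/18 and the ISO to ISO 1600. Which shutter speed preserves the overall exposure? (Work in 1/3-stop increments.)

1/320s

Aperture: f/14 → f/16 → f/18 — 2/3 stop narrower (darker).
ISO: 16000 → 12800 → 10000 → 8000 → 6400 → 5000 → 4000 → 3200 → 2500 → 2000 → 1600 — 3 1/3 stops lower (darker).
Net change so far: 4 stops darker. Offset with the shutter speed: 1/5000 → 1/4000 → 1/3200 → 1/2500 → 1/2000 → 1/1600 → 1/1250 → 1/1000 → 1/800 → 1/640 → 1/500 → 1/400 → 1/320.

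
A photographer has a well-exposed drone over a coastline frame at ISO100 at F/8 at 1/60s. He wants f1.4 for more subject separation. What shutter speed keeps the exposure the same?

Aperture: f/8 → f/5.6 → f/4 → f/2.8 → f/2 → f/1.4 — 5 stops wider (brighter).
Need 5 stops darker from the shutter speed: 1/60 → 1/125 → 1/250 → 1/500 → 1/1000 → 1/2000.

1/2000s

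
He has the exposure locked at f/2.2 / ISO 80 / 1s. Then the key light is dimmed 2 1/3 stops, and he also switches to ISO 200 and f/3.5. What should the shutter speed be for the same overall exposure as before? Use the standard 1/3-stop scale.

Scene light: 2 1/3 stops darker.
ISO: 80 → 100 → 125 → 160 → 200 — 1 1/3 stops higher (brighter).
Aperture: f/2.2 → f/2.5 → f/2.8 → f/3.2 → f/3.5 — 1 1/3 stops stopped down (darker).
Net so far: 2 1/3 stops darker. Shutter speed: 1 → 1.3 → 1.6 → 2 → 2.5 → 3.2 → 4 → 5.

5 s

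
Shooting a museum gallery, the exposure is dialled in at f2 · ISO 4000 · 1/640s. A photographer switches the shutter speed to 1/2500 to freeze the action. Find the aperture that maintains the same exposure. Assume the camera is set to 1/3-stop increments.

Shutter speed: 1/640 → 1/800 → 1/1000 → 1/1250 → 1/1600 → 1/2000 → 1/2500 — 2 stops shorter (darker).
Need 2 stops brighter from the aperture: f/2 → f/1.8 → f/1.6 → f/1.4 → f/1.2 → f/1.1 → f/1.0.

f/1.0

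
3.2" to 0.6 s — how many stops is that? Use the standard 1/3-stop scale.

2 1/3 stops

3.2 → 2.5 → 2 → 1.6 → 1.3 → 1 → 0.8 → 0.6 — count the steps: 7 third-stops = 2 1/3 stops.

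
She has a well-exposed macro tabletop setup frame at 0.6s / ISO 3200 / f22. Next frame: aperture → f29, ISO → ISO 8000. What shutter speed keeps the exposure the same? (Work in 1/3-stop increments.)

0.4 s

Aperture: f/22 → f/25 → f/29 — 2/3 stop stopped down (darker).
ISO: 3200 → 4000 → 5000 → 6400 → 8000 — 1 1/3 stops higher (brighter).
Net change so far: 2/3 stop brighter. Offset with the shutter speed: 0.6 → 0.5 → 0.4.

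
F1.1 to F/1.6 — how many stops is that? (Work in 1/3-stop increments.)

1 stop

f/1.1 → f/1.2 → f/1.4 → f/1.6 — count the steps: 3 third-stops = 1 stop.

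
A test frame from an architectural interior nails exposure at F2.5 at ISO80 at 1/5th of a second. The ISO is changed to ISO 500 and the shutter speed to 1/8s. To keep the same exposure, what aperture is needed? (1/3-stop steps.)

ISO: 80 → 100 → 125 → 160 → 200 → 250 → 320 → 400 → 500 — 2 2/3 stops higher (brighter).
Shutter speed: 1/5 → 1/6 → 1/8 — 2/3 stop faster (darker).
Net change so far: 2 stops brighter. Offset with the aperture: f/2.5 → f/2.8 → f/3.2 → f/3.5 → f/4 → f/4.5 → f/5.

f/5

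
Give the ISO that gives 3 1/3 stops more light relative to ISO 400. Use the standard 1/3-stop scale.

ISO 4000

ISO: 400 → 500 → 640 → 800 → 1000 → 1250 → 1600 → 2000 → 2500 → 3200 → 4000 — 3 1/3 stops raised (brighter).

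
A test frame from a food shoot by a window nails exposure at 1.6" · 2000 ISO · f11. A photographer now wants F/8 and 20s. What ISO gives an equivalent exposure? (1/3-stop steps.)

Aperture: f/11 → f/10 → f/9 → f/8 — 1 stop larger aperture (brighter).
Shutter speed: 1.6 → 2 → 2.5 → 3.2 → 4 → 5 → 6 → 8 → 10 → 13 → 15 → 20 — 3 2/3 stops longer (brighter).
Net change so far: 4 2/3 stops brighter. Offset with the ISO: 2000 → 1600 → 1250 → 1000 → 800 → 640 → 500 → 400 → 320 → 250 → 200 → 160 → 125 → 100 → 80.

ISO 80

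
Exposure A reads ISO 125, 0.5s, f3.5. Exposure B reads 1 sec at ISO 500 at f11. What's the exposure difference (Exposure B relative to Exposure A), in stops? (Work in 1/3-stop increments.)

Aperture: f/3.5 → f/4 → f/4.5 → f/5 → f/5.6 → f/6.3 → f/7.1 → f/8 → f/9 → f/10 → f/11 — 3 1/3 stops stopped down (darker).
Shutter speed: 0.5 → 0.6 → 0.8 → 1 — 1 stop longer (brighter).
ISO: 125 → 160 → 200 → 250 → 320 → 400 → 500 — 2 stops higher (brighter).
Net: −3 1/3 +1 +2 = −1/3 stops.

1/3 stop darker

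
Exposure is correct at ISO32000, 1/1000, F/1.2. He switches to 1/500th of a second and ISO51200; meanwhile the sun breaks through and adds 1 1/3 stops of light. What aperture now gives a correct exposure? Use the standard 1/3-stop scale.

f/3.5

Scene light: 1 1/3 stops brighter.
Shutter speed: 1/1000 → 1/800 → 1/640 → 1/500 — 1 stop slower (brighter).
ISO: 32000 → 40000 → 51200 — 2/3 stop higher (brighter).
Net so far: 3 stops brighter. Aperture: f/1.2 → f/1.4 → f/1.6 → f/1.8 → f/2 → f/2.2 → f/2.5 → f/2.8 → f/3.2 → f/3.5.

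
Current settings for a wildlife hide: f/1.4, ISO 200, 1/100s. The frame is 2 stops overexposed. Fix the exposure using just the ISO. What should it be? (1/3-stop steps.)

ISO 50

Overexposed by 2 stops → need 2 stops darker.
ISO: 200 → 160 → 125 → 100 → 80 → 64 → 50.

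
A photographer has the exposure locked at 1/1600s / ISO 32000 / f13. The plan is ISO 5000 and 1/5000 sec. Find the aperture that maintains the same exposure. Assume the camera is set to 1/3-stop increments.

f/2.8

ISO: 32000 → 25600 → 20000 → 16000 → 12800 → 10000 → 8000 → 6400 → 5000 — 2 2/3 stops lower (darker).
Shutter speed: 1/1600 → 1/2000 → 1/2500 → 1/3200 → 1/4000 → 1/5000 — 1 2/3 stops faster (darker).
Net change so far: 4 1/3 stops darker. Offset with the aperture: f/13 → f/11 → f/10 → f/9 → f/8 → f/7.1 → f/6.3 → f/5.6 → f/5 → f/4.5 → f/4 → f/3.5 → f/3.2 → f/2.8.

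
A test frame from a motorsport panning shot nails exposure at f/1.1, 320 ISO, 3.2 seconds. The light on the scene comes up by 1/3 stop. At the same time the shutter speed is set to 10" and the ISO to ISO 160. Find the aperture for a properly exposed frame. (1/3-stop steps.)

f/1.6

Scene light: 1/3 stop brighter.
Shutter speed: 3.2 → 4 → 5 → 6 → 8 → 10 — 1 2/3 stops longer (brighter).
ISO: 320 → 250 → 200 → 160 — 1 stop dropped (darker).
Net so far: 1 stop brighter. Aperture: f/1.1 → f/1.2 → f/1.4 → f/1.6.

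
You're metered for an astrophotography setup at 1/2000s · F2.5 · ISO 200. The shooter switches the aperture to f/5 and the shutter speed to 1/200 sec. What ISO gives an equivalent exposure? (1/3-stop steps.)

Aperture: f/2.5 → f/2.8 → f/3.2 → f/3.5 → f/4 → f/4.5 → f/5 — 2 stops narrower (darker).
Shutter speed: 1/2000 → 1/1600 → 1/1250 → 1/1000 → 1/800 → 1/640 → 1/500 → 1/400 → 1/320 → 1/250 → 1/200 — 3 1/3 stops slower (brighter).
Net change so far: 1 1/3 stops brighter. Offset with the ISO: 200 → 160 → 125 → 100 → 80.

ISO 80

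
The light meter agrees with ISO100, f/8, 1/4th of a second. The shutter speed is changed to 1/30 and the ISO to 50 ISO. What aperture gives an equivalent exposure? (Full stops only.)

f/2

Shutter speed: 1/4 → 1/8 → 1/15 → 1/30 — 3 stops shorter (darker).
ISO: 100 → 50 — 1 stop dropped (darker).
Net change so far: 4 stops darker. Offset with the aperture: f/8 → f/5.6 → f/4 → f/2.8 → f/2.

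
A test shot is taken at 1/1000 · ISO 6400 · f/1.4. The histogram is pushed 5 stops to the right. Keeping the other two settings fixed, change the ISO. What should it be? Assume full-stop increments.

Overexposed by 5 stops → need 5 stops darker.
ISO: 6400 → 3200 → 1600 → 800 → 400 → 200.

ISO 200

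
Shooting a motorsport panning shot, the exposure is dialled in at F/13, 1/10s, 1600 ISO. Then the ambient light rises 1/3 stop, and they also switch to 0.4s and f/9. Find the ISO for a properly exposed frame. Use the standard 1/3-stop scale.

Scene light: 1/3 stop brighter.
Shutter speed: 1/10 → 1/8 → 1/6 → 1/5 → 1/4 → 0.3 → 0.4 — 2 stops slower (brighter).
Aperture: f/13 → f/11 → f/10 → f/9 — 1 stop opened up (brighter).
Net so far: 3 1/3 stops brighter. ISO: 1600 → 1250 → 1000 → 800 → 640 → 500 → 400 → 320 → 250 → 200 → 160.

ISO 160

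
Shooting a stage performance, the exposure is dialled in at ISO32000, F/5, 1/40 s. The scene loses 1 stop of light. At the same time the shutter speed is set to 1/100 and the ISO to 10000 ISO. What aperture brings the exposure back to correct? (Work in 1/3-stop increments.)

Scene light: 1 stop darker.
Shutter speed: 1/40 → 1/50 → 1/60 → 1/80 → 1/100 — 1 1/3 stops shorter (darker).
ISO: 32000 → 25600 → 20000 → 16000 → 12800 → 10000 — 1 2/3 stops dropped (darker).
Net so far: 4 stops darker. Aperture: f/5 → f/4.5 → f/4 → f/3.5 → f/3.2 → f/2.8 → f/2.5 → f/2.2 → f/2 → f/1.8 → f/1.6 → f/1.4 → f/1.2.

f/1.2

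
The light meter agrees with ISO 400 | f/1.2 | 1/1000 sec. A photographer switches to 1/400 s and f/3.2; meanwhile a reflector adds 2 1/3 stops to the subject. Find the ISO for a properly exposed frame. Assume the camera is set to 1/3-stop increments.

Scene light: 2 1/3 stops brighter.
Shutter speed: 1/1000 → 1/800 → 1/640 → 1/500 → 1/400 — 1 1/3 stops slower (brighter).
Aperture: f/1.2 → f/1.4 → f/1.6 → f/1.8 → f/2 → f/2.2 → f/2.5 → f/2.8 → f/3.2 — 2 2/3 stops narrower (darker).
Net so far: 1 stop brighter. ISO: 400 → 320 → 250 → 200.

ISO 200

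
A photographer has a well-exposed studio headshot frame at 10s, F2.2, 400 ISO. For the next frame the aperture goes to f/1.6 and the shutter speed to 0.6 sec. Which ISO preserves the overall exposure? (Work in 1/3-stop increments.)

ISO 3200

Aperture: f/2.2 → f/2 → f/1.8 → f/1.6 — 1 stop opened up (brighter).
Shutter speed: 10 → 8 → 6 → 5 → 4 → 3.2 → 2.5 → 2 → 1.6 → 1.3 → 1 → 0.8 → 0.6 — 4 stops faster (darker).
Net change so far: 3 stops darker. Offset with the ISO: 400 → 500 → 640 → 800 → 1000 → 1250 → 1600 → 2000 → 2500 → 3200.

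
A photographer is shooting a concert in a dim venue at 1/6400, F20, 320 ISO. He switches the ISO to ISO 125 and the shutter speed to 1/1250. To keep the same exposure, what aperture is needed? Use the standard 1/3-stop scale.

f/29

ISO: 320 → 250 → 200 → 160 → 125 — 1 1/3 stops lower (darker).
Shutter speed: 1/6400 → 1/5000 → 1/4000 → 1/3200 → 1/2500 → 1/2000 → 1/1600 → 1/1250 — 2 1/3 stops slower (brighter).
Net change so far: 1 stop brighter. Offset with the aperture: f/20 → f/22 → f/25 → f/29.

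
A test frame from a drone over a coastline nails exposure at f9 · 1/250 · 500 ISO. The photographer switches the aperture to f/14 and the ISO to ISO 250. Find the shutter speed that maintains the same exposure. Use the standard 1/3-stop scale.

1/50s

Aperture: f/9 → f/10 → f/11 → f/13 → f/14 — 1 1/3 stops stopped down (darker).
ISO: 500 → 400 → 320 → 250 — 1 stop lower (darker).
Net change so far: 2 1/3 stops darker. Offset with the shutter speed: 1/250 → 1/200 → 1/160 → 1/125 → 1/100 → 1/80 → 1/60 → 1/50.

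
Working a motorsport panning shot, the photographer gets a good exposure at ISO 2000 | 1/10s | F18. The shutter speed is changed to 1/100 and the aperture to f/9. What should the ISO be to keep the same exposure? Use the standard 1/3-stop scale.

Shutter speed: 1/10 → 1/13 → 1/15 → 1/20 → 1/25 → 1/30 → 1/40 → 1/50 → 1/60 → 1/80 → 1/100 — 3 1/3 stops shorter (darker).
Aperture: f/18 → f/16 → f/14 → f/13 → f/11 → f/10 → f/9 — 2 stops larger aperture (brighter).
Net change so far: 1 1/3 stops darker. Offset with the ISO: 2000 → 2500 → 3200 → 4000 → 5000.

ISO 5000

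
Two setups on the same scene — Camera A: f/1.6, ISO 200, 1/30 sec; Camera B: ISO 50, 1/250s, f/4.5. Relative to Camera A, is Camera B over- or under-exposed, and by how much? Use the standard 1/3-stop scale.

Aperture: f/1.6 → f/1.8 → f/2 → f/2.2 → f/2.5 → f/2.8 → f/3.2 → f/3.5 → f/4 → f/4.5 — 3 stops smaller aperture (darker).
Shutter speed: 1/30 → 1/40 → 1/50 → 1/60 → 1/80 → 1/100 → 1/125 → 1/160 → 1/200 → 1/250 — 3 stops shorter (darker).
ISO: 200 → 160 → 125 → 100 → 80 → 64 → 50 — 2 stops dropped (darker).
Net: −3 −3 −2 = −8 stops.

8 stops darker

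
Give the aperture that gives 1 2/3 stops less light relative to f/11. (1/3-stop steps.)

f/20

Aperture: f/11 → f/13 → f/14 → f/16 → f/18 → f/20 — 1 2/3 stops stopped down (darker).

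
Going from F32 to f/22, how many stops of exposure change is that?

1 stop

f/32 → f/22 — count the steps: 1 stop.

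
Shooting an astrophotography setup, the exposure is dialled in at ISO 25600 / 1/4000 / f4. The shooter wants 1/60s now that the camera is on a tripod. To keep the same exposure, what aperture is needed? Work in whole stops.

Shutter speed: 1/4000 → 1/2000 → 1/1000 → 1/500 → 1/250 → 1/125 → 1/60 — 6 stops slower (brighter).
Need 6 stops darker from the aperture: f/4 → f/5.6 → f/8 → f/11 → f/16 → f/22 → f/32.

f/32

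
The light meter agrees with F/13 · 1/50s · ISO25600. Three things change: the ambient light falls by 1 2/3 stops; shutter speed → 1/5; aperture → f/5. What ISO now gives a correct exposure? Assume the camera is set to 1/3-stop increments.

Scene light: 1 2/3 stops darker.
Shutter speed: 1/50 → 1/40 → 1/30 → 1/25 → 1/20 → 1/15 → 1/13 → 1/10 → 1/8 → 1/6 → 1/5 — 3 1/3 stops slower (brighter).
Aperture: f/13 → f/11 → f/10 → f/9 → f/8 → f/7.1 → f/6.3 → f/5.6 → f/5 — 2 2/3 stops opened up (brighter).
Net so far: 4 1/3 stops brighter. ISO: 25600 → 20000 → 16000 → 12800 → 10000 → 8000 → 6400 → 5000 → 4000 → 3200 → 2500 → 2000 → 1600 → 1250.

ISO 1250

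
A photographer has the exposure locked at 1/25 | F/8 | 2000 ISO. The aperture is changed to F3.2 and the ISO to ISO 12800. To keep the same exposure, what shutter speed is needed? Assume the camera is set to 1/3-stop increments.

Aperture: f/8 → f/7.1 → f/6.3 → f/5.6 → f/5 → f/4.5 → f/4 → f/3.5 → f/3.2 — 2 2/3 stops larger aperture (brighter).
ISO: 2000 → 2500 → 3200 → 4000 → 5000 → 6400 → 8000 → 10000 → 12800 — 2 2/3 stops higher (brighter).
Net change so far: 5 1/3 stops brighter. Offset with the shutter speed: 1/25 → 1/30 → 1/40 → 1/50 → 1/60 → 1/80 → 1/100 → 1/125 → 1/160 → 1/200 → 1/250 → 1/320 → 1/400 → 1/500 → 1/640 → 1/800 → 1/1000.

1/1000s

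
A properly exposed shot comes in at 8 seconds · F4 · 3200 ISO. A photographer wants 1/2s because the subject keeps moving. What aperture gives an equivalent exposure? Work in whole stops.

Shutter speed: 8 → 4 → 2 → 1 → 1/2 — 4 stops shorter (darker).
Need 4 stops brighter from the aperture: f/4 → f/2.8 → f/2 → f/1.4 → f/1.0.

f/1.0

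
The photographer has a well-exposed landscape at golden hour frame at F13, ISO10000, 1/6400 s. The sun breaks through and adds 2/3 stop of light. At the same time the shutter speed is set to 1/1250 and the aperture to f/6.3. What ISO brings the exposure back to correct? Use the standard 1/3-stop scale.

Scene light: 2/3 stop brighter.
Shutter speed: 1/6400 → 1/5000 → 1/4000 → 1/3200 → 1/2500 → 1/2000 → 1/1600 → 1/1250 — 2 1/3 stops slower (brighter).
Aperture: f/13 → f/11 → f/10 → f/9 → f/8 → f/7.1 → f/6.3 — 2 stops larger aperture (brighter).
Net so far: 5 stops brighter. ISO: 10000 → 8000 → 6400 → 5000 → 4000 → 3200 → 2500 → 2000 → 1600 → 1250 → 1000 → 800 → 640 → 500 → 400 → 320.

ISO 320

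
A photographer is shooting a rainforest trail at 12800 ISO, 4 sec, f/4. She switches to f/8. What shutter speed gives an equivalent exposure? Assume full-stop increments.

15 s

Aperture: f/4 → f/5.6 → f/8 — 2 stops stopped down (darker).
Need 2 stops brighter from the shutter speed: 4 → 8 → 15.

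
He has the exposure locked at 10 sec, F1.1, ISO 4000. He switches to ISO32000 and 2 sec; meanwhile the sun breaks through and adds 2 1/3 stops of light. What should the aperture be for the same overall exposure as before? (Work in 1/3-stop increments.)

Scene light: 2 1/3 stops brighter.
ISO: 4000 → 5000 → 6400 → 8000 → 10000 → 12800 → 16000 → 20000 → 25600 → 32000 — 3 stops raised (brighter).
Shutter speed: 10 → 8 → 6 → 5 → 4 → 3.2 → 2.5 → 2 — 2 1/3 stops shorter (darker).
Net so far: 3 stops brighter. Aperture: f/1.1 → f/1.2 → f/1.4 → f/1.6 → f/1.8 → f/2 → f/2.2 → f/2.5 → f/2.8 → f/3.2.

f/3.2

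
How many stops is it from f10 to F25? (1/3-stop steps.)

f/10 → f/11 → f/13 → f/14 → f/16 → f/18 → f/20 → f/22 → f/25 — count the steps: 8 third-stops = 2 2/3 stops.

2 2/3 stops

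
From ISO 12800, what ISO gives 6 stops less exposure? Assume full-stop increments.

ISO 200

ISO: 12800 → 6400 → 3200 → 1600 → 800 → 400 → 200 — 6 stops lower (darker).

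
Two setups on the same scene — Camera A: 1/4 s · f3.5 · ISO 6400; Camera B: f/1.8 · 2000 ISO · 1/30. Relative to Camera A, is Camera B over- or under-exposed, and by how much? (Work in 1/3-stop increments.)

2 2/3 stops darker

Aperture: f/3.5 → f/3.2 → f/2.8 → f/2.5 → f/2.2 → f/2 → f/1.8 — 2 stops larger aperture (brighter).
Shutter speed: 1/4 → 1/5 → 1/6 → 1/8 → 1/10 → 1/13 → 1/15 → 1/20 → 1/25 → 1/30 — 3 stops shorter (darker).
ISO: 6400 → 5000 → 4000 → 3200 → 2500 → 2000 — 1 2/3 stops dropped (darker).
Net: +2 −3 −1 2/3 = −2 2/3 stops.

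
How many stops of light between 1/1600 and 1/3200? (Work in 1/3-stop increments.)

1/1600 → 1/2000 → 1/2500 → 1/3200 — count the steps: 3 third-stops = 1 stop.

1 stop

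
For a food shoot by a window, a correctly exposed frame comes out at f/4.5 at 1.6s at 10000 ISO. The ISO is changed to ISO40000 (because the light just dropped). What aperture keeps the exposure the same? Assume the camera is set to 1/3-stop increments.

ISO: 10000 → 12800 → 16000 → 20000 → 25600 → 32000 → 40000 — 2 stops higher (brighter).
Need 2 stops darker from the aperture: f/4.5 → f/5 → f/5.6 → f/6.3 → f/7.1 → f/8 → f/9.

f/9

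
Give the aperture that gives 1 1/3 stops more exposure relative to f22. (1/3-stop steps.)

Aperture: f/22 → f/20 → f/18 → f/16 → f/14 — 1 1/3 stops larger aperture (brighter).

f/14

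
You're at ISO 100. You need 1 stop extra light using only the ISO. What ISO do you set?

ISO: 100 → 200 — 1 stop raised (brighter).

ISO 200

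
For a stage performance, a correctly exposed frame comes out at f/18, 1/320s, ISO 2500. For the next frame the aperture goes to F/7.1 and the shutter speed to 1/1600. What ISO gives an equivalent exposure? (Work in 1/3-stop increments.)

ISO 2000

Aperture: f/18 → f/16 → f/14 → f/13 → f/11 → f/10 → f/9 → f/8 → f/7.1 — 2 2/3 stops opened up (brighter).
Shutter speed: 1/320 → 1/400 → 1/500 → 1/640 → 1/800 → 1/1000 → 1/1250 → 1/1600 — 2 1/3 stops shorter (darker).
Net change so far: 1/3 stop brighter. Offset with the ISO: 2500 → 2000.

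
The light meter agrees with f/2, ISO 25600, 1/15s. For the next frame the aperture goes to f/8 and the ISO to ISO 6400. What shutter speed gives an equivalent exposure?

4 s

Aperture: f/2 → f/2.8 → f/4 → f/5.6 → f/8 — 4 stops smaller aperture (darker).
ISO: 25600 → 12800 → 6400 — 2 stops dropped (darker).
Net change so far: 6 stops darker. Offset with the shutter speed: 1/15 → 1/8 → 1/4 → 1/2 → 1 → 2 → 4.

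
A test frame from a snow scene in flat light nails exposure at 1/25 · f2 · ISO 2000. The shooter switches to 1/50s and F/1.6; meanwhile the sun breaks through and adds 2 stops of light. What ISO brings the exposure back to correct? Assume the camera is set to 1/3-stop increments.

Scene light: 2 stops brighter.
Shutter speed: 1/25 → 1/30 → 1/40 → 1/50 — 1 stop shorter (darker).
Aperture: f/2 → f/1.8 → f/1.6 — 2/3 stop larger aperture (brighter).
Net so far: 1 2/3 stops brighter. ISO: 2000 → 1600 → 1250 → 1000 → 800 → 640.

ISO 640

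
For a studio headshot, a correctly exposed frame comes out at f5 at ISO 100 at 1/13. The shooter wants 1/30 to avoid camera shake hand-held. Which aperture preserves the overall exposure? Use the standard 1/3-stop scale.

f/3.2

Shutter speed: 1/13 → 1/15 → 1/20 → 1/25 → 1/30 — 1 1/3 stops faster (darker).
Need 1 1/3 stops brighter from the aperture: f/5 → f/4.5 → f/4 → f/3.5 → f/3.2.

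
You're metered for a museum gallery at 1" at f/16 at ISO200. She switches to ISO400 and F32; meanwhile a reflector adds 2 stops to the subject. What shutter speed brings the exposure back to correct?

Scene light: 2 stops brighter.
ISO: 200 → 400 — 1 stop higher (brighter).
Aperture: f/16 → f/22 → f/32 — 2 stops narrower (darker).
Net so far: 1 stop brighter. Shutter speed: 1 → 1/2.

1/2s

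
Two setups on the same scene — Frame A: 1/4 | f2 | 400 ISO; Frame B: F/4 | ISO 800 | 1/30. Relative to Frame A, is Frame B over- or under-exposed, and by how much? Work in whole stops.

4 stops darker

Aperture: f/2 → f/2.8 → f/4 — 2 stops smaller aperture (darker).
Shutter speed: 1/4 → 1/8 → 1/15 → 1/30 — 3 stops faster (darker).
ISO: 400 → 800 — 1 stop higher (brighter).
Net: −2 −3 +1 = −4 stops.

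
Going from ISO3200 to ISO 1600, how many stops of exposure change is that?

3200 → 1600 — count the steps: 1 stop.

1 stop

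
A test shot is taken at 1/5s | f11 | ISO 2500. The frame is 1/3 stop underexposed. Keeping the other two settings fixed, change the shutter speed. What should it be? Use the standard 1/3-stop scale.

Underexposed by 1/3 stop → need 1/3 stop brighter.
Shutter speed: 1/5 → 1/4.

1/4s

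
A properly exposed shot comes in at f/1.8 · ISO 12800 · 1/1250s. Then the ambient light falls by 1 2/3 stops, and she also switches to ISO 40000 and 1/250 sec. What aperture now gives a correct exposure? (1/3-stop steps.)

Scene light: 1 2/3 stops darker.
ISO: 12800 → 16000 → 20000 → 25600 → 32000 → 40000 — 1 2/3 stops raised (brighter).
Shutter speed: 1/1250 → 1/1000 → 1/800 → 1/640 → 1/500 → 1/400 → 1/320 → 1/250 — 2 1/3 stops longer (brighter).
Net so far: 2 1/3 stops brighter. Aperture: f/1.8 → f/2 → f/2.2 → f/2.5 → f/2.8 → f/3.2 → f/3.5 → f/4.

f/4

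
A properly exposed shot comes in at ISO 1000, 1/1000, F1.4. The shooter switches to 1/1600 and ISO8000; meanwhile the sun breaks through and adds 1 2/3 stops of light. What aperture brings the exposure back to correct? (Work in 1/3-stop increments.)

Scene light: 1 2/3 stops brighter.
Shutter speed: 1/1000 → 1/1250 → 1/1600 — 2/3 stop shorter (darker).
ISO: 1000 → 1250 → 1600 → 2000 → 2500 → 3200 → 4000 → 5000 → 6400 → 8000 — 3 stops raised (brighter).
Net so far: 4 stops brighter. Aperture: f/1.4 → f/1.6 → f/1.8 → f/2 → f/2.2 → f/2.5 → f/2.8 → f/3.2 → f/3.5 → f/4 → f/4.5 → f/5 → f/5.6.

f/5.6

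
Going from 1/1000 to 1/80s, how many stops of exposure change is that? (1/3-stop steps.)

1/1000 → 1/800 → 1/640 → 1/500 → 1/400 → 1/320 → 1/250 → 1/200 → 1/160 → 1/125 → 1/100 → 1/80 — count the steps: 11 third-stops = 3 2/3 stops.

3 2/3 stops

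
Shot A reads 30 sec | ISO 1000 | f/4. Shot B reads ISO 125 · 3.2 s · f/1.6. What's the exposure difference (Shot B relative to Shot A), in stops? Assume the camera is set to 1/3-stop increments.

3 2/3 stops darker

Aperture: f/4 → f/3.5 → f/3.2 → f/2.8 → f/2.5 → f/2.2 → f/2 → f/1.8 → f/1.6 — 2 2/3 stops opened up (brighter).
Shutter speed: 30 → 25 → 20 → 15 → 13 → 10 → 8 → 6 → 5 → 4 → 3.2 — 3 1/3 stops faster (darker).
ISO: 1000 → 800 → 640 → 500 → 400 → 320 → 250 → 200 → 160 → 125 — 3 stops lower (darker).
Net: +2 2/3 −3 1/3 −3 = −3 2/3 stops.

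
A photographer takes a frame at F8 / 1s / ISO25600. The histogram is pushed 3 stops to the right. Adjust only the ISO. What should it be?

Overexposed by 3 stops → need 3 stops darker.
ISO: 25600 → 12800 → 6400 → 3200.

ISO 3200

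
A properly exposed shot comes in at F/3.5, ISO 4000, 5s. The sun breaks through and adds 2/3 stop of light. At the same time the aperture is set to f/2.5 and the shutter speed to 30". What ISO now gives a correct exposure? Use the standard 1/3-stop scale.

Scene light: 2/3 stop brighter.
Aperture: f/3.5 → f/3.2 → f/2.8 → f/2.5 — 1 stop wider (brighter).
Shutter speed: 5 → 6 → 8 → 10 → 13 → 15 → 20 → 25 → 30 — 2 2/3 stops slower (brighter).
Net so far: 4 1/3 stops brighter. ISO: 4000 → 3200 → 2500 → 2000 → 1600 → 1250 → 1000 → 800 → 640 → 500 → 400 → 320 → 250 → 200.

ISO 200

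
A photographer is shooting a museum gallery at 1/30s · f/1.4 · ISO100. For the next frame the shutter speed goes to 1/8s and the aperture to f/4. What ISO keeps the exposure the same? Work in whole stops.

Shutter speed: 1/30 → 1/15 → 1/8 — 2 stops slower (brighter).
Aperture: f/1.4 → f/2 → f/2.8 → f/4 — 3 stops narrower (darker).
Net change so far: 1 stop darker. Offset with the ISO: 100 → 200.

ISO 200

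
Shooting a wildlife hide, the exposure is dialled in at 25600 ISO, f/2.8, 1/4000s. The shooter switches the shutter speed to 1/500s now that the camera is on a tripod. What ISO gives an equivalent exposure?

ISO 3200

Shutter speed: 1/4000 → 1/2000 → 1/1000 → 1/500 — 3 stops slower (brighter).
Need 3 stops darker from the ISO: 25600 → 12800 → 6400 → 3200.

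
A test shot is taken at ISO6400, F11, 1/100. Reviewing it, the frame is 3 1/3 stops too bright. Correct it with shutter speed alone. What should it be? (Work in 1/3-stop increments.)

1/1000s

Overexposed by 3 1/3 stops → need 3 1/3 stops darker.
Shutter speed: 1/100 → 1/125 → 1/160 → 1/200 → 1/250 → 1/320 → 1/400 → 1/500 → 1/640 → 1/800 → 1/1000.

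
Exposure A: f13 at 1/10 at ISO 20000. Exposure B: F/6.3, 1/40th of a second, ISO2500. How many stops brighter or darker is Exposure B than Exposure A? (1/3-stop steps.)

Aperture: f/13 → f/11 → f/10 → f/9 → f/8 → f/7.1 → f/6.3 — 2 stops larger aperture (brighter).
Shutter speed: 1/10 → 1/13 → 1/15 → 1/20 → 1/25 → 1/30 → 1/40 — 2 stops shorter (darker).
ISO: 20000 → 16000 → 12800 → 10000 → 8000 → 6400 → 5000 → 4000 → 3200 → 2500 — 3 stops lower (darker).
Net: +2 −2 −3 = −3 stops.

3 stops darker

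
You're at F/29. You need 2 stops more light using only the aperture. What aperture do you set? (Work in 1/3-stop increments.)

Aperture: f/29 → f/25 → f/22 → f/20 → f/18 → f/16 → f/14 — 2 stops larger aperture (brighter).

f/14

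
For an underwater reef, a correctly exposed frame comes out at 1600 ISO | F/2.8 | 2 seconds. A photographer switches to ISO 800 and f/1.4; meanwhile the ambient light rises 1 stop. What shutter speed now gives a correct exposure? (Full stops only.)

1/2s

Scene light: 1 stop brighter.
ISO: 1600 → 800 — 1 stop dropped (darker).
Aperture: f/2.8 → f/2 → f/1.4 — 2 stops wider (brighter).
Net so far: 2 stops brighter. Shutter speed: 2 → 1 → 1/2.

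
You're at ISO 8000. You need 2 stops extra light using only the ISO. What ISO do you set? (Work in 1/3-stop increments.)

ISO 32000

ISO: 8000 → 10000 → 12800 → 16000 → 20000 → 25600 → 32000 — 2 stops higher (brighter).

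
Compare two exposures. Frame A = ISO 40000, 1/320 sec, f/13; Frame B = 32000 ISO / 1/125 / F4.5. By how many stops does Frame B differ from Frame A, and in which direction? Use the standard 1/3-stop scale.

Aperture: f/13 → f/11 → f/10 → f/9 → f/8 → f/7.1 → f/6.3 → f/5.6 → f/5 → f/4.5 — 3 stops wider (brighter).
Shutter speed: 1/320 → 1/250 → 1/200 → 1/160 → 1/125 — 1 1/3 stops longer (brighter).
ISO: 40000 → 32000 — 1/3 stop lower (darker).
Net: +3 +1 1/3 −1/3 = +4 stops.

4 stops brighter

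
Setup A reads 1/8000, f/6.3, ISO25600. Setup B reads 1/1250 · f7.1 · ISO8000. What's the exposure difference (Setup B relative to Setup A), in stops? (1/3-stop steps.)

2/3 stop brighter

Aperture: f/6.3 → f/7.1 — 1/3 stop stopped down (darker).
Shutter speed: 1/8000 → 1/6400 → 1/5000 → 1/4000 → 1/3200 → 1/2500 → 1/2000 → 1/1600 → 1/1250 — 2 2/3 stops longer (brighter).
ISO: 25600 → 20000 → 16000 → 12800 → 10000 → 8000 — 1 2/3 stops lower (darker).
Net: −1/3 +2 2/3 −1 2/3 = +2/3 stops.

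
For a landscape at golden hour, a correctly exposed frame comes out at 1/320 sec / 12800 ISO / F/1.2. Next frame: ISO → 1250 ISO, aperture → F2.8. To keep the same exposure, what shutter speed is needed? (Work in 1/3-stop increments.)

ISO: 12800 → 10000 → 8000 → 6400 → 5000 → 4000 → 3200 → 2500 → 2000 → 1600 → 1250 — 3 1/3 stops lower (darker).
Aperture: f/1.2 → f/1.4 → f/1.6 → f/1.8 → f/2 → f/2.2 → f/2.5 → f/2.8 — 2 1/3 stops smaller aperture (darker).
Net change so far: 5 2/3 stops darker. Offset with the shutter speed: 1/320 → 1/250 → 1/200 → 1/160 → 1/125 → 1/100 → 1/80 → 1/60 → 1/50 → 1/40 → 1/30 → 1/25 → 1/20 → 1/15 → 1/13 → 1/10 → 1/8 → 1/6.

1/6s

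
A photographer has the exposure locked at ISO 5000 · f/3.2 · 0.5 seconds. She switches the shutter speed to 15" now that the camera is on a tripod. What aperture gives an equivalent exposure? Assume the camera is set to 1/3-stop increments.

f/18

Shutter speed: 0.5 → 0.6 → 0.8 → 1 → 1.3 → 1.6 → 2 → 2.5 → 3.2 → 4 → 5 → 6 → 8 → 10 → 13 → 15 — 5 stops slower (brighter).
Need 5 stops darker from the aperture: f/3.2 → f/3.5 → f/4 → f/4.5 → f/5 → f/5.6 → f/6.3 → f/7.1 → f/8 → f/9 → f/10 → f/11 → f/13 → f/14 → f/16 → f/18.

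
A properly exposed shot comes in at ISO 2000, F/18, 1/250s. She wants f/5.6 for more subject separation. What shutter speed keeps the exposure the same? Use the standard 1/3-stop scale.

1/2500s

Aperture: f/18 → f/16 → f/14 → f/13 → f/11 → f/10 → f/9 → f/8 → f/7.1 → f/6.3 → f/5.6 — 3 1/3 stops larger aperture (brighter).
Need 3 1/3 stops darker from the shutter speed: 1/250 → 1/320 → 1/400 → 1/500 → 1/640 → 1/800 → 1/1000 → 1/1250 → 1/1600 → 1/2000 → 1/2500.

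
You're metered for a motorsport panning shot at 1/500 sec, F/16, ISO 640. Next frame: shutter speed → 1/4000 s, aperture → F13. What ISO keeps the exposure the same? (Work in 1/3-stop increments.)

ISO 3200

Shutter speed: 1/500 → 1/640 → 1/800 → 1/1000 → 1/1250 → 1/1600 → 1/2000 → 1/2500 → 1/3200 → 1/4000 — 3 stops faster (darker).
Aperture: f/16 → f/14 → f/13 — 2/3 stop opened up (brighter).
Net change so far: 2 1/3 stops darker. Offset with the ISO: 640 → 800 → 1000 → 1250 → 1600 → 2000 → 2500 → 3200.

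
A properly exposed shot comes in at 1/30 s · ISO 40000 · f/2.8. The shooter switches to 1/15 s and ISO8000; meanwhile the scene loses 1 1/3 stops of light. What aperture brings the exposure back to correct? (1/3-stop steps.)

f/1.1

Scene light: 1 1/3 stops darker.
Shutter speed: 1/30 → 1/25 → 1/20 → 1/15 — 1 stop slower (brighter).
ISO: 40000 → 32000 → 25600 → 20000 → 16000 → 12800 → 10000 → 8000 — 2 1/3 stops lower (darker).
Net so far: 2 2/3 stops darker. Aperture: f/2.8 → f/2.5 → f/2.2 → f/2 → f/1.8 → f/1.6 → f/1.4 → f/1.2 → f/1.1.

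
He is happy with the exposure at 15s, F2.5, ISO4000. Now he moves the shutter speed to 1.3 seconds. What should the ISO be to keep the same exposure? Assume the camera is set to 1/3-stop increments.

Shutter speed: 15 → 13 → 10 → 8 → 6 → 5 → 4 → 3.2 → 2.5 → 2 → 1.6 → 1.3 — 3 2/3 stops faster (darker).
Need 3 2/3 stops brighter from the ISO: 4000 → 5000 → 6400 → 8000 → 10000 → 12800 → 16000 → 20000 → 25600 → 32000 → 40000 → 51200.

ISO 51200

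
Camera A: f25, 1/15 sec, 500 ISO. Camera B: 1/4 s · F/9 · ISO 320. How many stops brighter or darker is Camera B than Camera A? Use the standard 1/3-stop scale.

4 1/3 stops brighter

Aperture: f/25 → f/22 → f/20 → f/18 → f/16 → f/14 → f/13 → f/11 → f/10 → f/9 — 3 stops opened up (brighter).
Shutter speed: 1/15 → 1/13 → 1/10 → 1/8 → 1/6 → 1/5 → 1/4 — 2 stops slower (brighter).
ISO: 500 → 400 → 320 — 2/3 stop lower (darker).
Net: +3 +2 −2/3 = +4 1/3 stops.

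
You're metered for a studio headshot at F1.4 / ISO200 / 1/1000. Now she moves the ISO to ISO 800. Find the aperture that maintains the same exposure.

ISO: 200 → 400 → 800 — 2 stops higher (brighter).
Need 2 stops darker from the aperture: f/1.4 → f/2 → f/2.8.

f/2.8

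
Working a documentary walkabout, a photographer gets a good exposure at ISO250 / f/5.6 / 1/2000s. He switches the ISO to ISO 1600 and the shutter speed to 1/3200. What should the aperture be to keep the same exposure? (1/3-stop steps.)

f/11

ISO: 250 → 320 → 400 → 500 → 640 → 800 → 1000 → 1250 → 1600 — 2 2/3 stops higher (brighter).
Shutter speed: 1/2000 → 1/2500 → 1/3200 — 2/3 stop shorter (darker).
Net change so far: 2 stops brighter. Offset with the aperture: f/5.6 → f/6.3 → f/7.1 → f/8 → f/9 → f/10 → f/11.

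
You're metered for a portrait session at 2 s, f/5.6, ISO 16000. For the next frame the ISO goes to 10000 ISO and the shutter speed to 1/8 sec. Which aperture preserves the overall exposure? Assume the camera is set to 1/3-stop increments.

ISO: 16000 → 12800 → 10000 — 2/3 stop lower (darker).
Shutter speed: 2 → 1.6 → 1.3 → 1 → 0.8 → 0.6 → 0.5 → 0.4 → 0.3 → 1/4 → 1/5 → 1/6 → 1/8 — 4 stops faster (darker).
Net change so far: 4 2/3 stops darker. Offset with the aperture: f/5.6 → f/5 → f/4.5 → f/4 → f/3.5 → f/3.2 → f/2.8 → f/2.5 → f/2.2 → f/2 → f/1.8 → f/1.6 → f/1.4 → f/1.2 → f/1.1.

f/1.1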